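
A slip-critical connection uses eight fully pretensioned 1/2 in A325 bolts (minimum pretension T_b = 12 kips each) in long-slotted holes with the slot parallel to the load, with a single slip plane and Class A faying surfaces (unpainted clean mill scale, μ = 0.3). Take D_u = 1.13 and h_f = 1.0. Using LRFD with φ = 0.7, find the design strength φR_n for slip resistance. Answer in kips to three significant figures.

22.8 kips

R_n = μ · D_u · h_f · T_b · n_s · n_b = 0.3 × 1.13 × 1.0 × 12 × 1 × 8 = 32.54 kips.
Design strength φR_n = 0.7 × 32.54 = 22.8 kips.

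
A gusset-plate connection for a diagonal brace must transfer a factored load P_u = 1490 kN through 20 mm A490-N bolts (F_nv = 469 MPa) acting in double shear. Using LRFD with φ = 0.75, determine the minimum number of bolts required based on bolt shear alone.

A_b = π·20²/4 = 314.2 mm².
Per-bolt design strength φR_n = 0.75 × 469 × 314.2 × 2 / 1000 = 221 kN.
n ≥ 1490 / 221 = 6.742 → use 7 bolts.

7 bolts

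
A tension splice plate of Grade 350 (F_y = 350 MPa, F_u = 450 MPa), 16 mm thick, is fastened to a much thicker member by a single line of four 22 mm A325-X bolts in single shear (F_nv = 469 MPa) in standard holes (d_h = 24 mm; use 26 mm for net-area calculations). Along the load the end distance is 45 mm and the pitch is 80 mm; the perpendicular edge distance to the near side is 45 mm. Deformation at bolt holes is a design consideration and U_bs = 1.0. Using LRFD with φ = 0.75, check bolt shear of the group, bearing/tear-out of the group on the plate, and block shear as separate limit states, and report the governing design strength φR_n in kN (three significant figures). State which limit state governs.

Bolt shear: A_b = π·22²/4 = 380.1 mm²; R_n = 469 × 380.1 × 4 × 1 / 1000 = 713.1 kN → 0.75 × 713.1 = 535 kN.
Bearing: edge l_c = 33, r_n = 285.1 kN; interior l_c = 56, r_n = 380.2 kN; R_n = 285.1 + 3·380.2 = 1426 kN → 1070 kN.
Block shear: A_gv = 4560, A_nv = 3104, A_nt = 512 mm²; R_n = min(0.6F_uA_nv, 0.6F_yA_gv) + U_bs·F_u·A_nt = 1068 kN → 801 kN.
Bolt shear governs: 535 kN.

535 kN (bolt shear governs)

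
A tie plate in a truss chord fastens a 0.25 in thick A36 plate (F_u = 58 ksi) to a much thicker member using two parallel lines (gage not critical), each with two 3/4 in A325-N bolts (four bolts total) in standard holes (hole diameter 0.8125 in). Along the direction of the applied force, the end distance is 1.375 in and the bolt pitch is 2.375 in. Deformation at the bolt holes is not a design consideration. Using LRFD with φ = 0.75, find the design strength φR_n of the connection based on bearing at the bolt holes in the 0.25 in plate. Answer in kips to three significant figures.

80.5 kips

Per bolt r_n = 1.5 l_c t F_u ≤ 3.0 d t F_u; upper limit = 3.0 × 0.75 × 0.25 × 58 = 32.62 kips.
Edge bolt: l_c = 1.375 − 0.8125/2 = 0.9688 in → 1.5 × 0.9688 × 0.25 × 58 = 21.07 → r_n = 21.07 kips.
Interior bolts: l_c = 2.375 − 0.8125 = 1.562 in → 1.5 × 1.562 × 0.25 × 58 = 33.98 → r_n = 32.62 kips.
R_n = 2 × 21.07 + 2 × 32.62 = 107.4 kips.
Design strength φR_n = 0.75 × 107.4 = 80.5 kips.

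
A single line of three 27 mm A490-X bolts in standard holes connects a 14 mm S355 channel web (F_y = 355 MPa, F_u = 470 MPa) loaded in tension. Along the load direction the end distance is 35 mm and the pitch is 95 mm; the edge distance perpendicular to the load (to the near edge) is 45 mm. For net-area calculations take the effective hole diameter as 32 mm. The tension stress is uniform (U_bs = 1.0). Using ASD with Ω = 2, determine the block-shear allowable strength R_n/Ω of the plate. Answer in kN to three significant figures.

Shear plane L_v = 35 + 2·95 = 225 mm; A_gv = 225 × 14 = 3150 mm².
A_nv = (225 − 2.5·32) × 14 = 2030 mm².
A_nt = (45 − 0.5·32) × 14 = 406 mm².
0.6 F_u A_nv = 572.5 kN; 0.6 F_y A_gv = 671 kN → shear rupture governs the shear term.
R_n = 572.5 + 1.0 × 470 × 406 / 1000 = 763.3 kN.
Allowable strength R_n/Ω = 763.3 / 2 = 382 kN.

382 kN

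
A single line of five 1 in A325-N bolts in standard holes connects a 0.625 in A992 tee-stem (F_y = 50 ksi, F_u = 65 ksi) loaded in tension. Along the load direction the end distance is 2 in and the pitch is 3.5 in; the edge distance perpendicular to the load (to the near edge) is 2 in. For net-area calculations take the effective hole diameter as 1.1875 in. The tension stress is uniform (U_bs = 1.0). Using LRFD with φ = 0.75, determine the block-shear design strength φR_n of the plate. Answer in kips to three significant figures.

238 kips

Shear plane L_v = 2 + 4·3.5 = 16 in; A_gv = 16 × 0.625 = 10 in².
A_nv = (16 − 4.5·1.1875) × 0.625 = 6.66 in².
A_nt = (2 − 0.5·1.1875) × 0.625 = 0.8789 in².
0.6 F_u A_nv = 259.7 kips; 0.6 F_y A_gv = 300 kips → shear rupture governs the shear term.
R_n = 259.7 + 1.0 × 65 × 0.8789 = 316.9 kips.
Design strength φR_n = 0.75 × 316.9 = 238 kips.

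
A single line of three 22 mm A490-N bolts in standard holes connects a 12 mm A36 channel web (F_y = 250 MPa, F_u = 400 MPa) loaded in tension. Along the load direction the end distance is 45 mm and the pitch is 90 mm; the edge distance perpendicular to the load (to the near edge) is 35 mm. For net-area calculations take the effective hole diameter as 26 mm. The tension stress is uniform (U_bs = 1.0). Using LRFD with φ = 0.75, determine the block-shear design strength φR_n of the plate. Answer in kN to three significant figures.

383 kN

Shear plane L_v = 45 + 2·90 = 225 mm; A_gv = 225 × 12 = 2700 mm².
A_nv = (225 − 2.5·26) × 12 = 1920 mm².
A_nt = (35 − 0.5·26) × 12 = 264 mm².
0.6 F_u A_nv = 460.8 kN; 0.6 F_y A_gv = 405 kN → shear yielding governs the shear term.
R_n = 405 + 1.0 × 400 × 264 / 1000 = 510.6 kN.
Design strength φR_n = 0.75 × 510.6 = 383 kN.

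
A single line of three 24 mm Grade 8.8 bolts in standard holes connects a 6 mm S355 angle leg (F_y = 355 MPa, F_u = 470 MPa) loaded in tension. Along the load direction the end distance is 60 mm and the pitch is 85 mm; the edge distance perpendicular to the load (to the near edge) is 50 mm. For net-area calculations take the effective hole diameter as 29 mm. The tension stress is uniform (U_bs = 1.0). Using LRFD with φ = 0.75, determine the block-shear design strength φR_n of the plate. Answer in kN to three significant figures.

Shear plane L_v = 60 + 2·85 = 230 mm; A_gv = 230 × 6 = 1380 mm².
A_nv = (230 − 2.5·29) × 6 = 945 mm².
A_nt = (50 − 0.5·29) × 6 = 213 mm².
0.6 F_u A_nv = 266.5 kN; 0.6 F_y A_gv = 293.9 kN → shear rupture governs the shear term.
R_n = 266.5 + 1.0 × 470 × 213 / 1000 = 366.6 kN.
Design strength φR_n = 0.75 × 366.6 = 275 kN.

275 kN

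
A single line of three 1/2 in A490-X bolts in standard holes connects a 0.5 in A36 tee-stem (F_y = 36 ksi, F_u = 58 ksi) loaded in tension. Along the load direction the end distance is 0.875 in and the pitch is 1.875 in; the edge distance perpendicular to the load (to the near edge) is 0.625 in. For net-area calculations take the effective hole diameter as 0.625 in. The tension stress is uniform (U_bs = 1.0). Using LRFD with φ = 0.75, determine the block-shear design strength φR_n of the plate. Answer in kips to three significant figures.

Shear plane L_v = 0.875 + 2·1.875 = 4.625 in; A_gv = 4.625 × 0.5 = 2.312 in².
A_nv = (4.625 − 2.5·0.625) × 0.5 = 1.531 in².
A_nt = (0.625 − 0.5·0.625) × 0.5 = 0.1562 in².
0.6 F_u A_nv = 53.29 kips; 0.6 F_y A_gv = 49.95 kips → shear yielding governs the shear term.
R_n = 49.95 + 1.0 × 58 × 0.1562 = 59.01 kips.
Design strength φR_n = 0.75 × 59.01 = 44.3 kips.

44.3 kips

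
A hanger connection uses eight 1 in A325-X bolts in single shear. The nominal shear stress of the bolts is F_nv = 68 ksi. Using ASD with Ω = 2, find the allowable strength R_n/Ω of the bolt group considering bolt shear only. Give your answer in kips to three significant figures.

214 kips

A_b = π × 1² / 4 = 0.7854 in².
R_n = F_nv · A_b · n · n_s = 68 × 0.7854 × 8 × 1 = 427.3 kips.
Allowable strength R_n/Ω = 427.3 / 2 = 214 kips.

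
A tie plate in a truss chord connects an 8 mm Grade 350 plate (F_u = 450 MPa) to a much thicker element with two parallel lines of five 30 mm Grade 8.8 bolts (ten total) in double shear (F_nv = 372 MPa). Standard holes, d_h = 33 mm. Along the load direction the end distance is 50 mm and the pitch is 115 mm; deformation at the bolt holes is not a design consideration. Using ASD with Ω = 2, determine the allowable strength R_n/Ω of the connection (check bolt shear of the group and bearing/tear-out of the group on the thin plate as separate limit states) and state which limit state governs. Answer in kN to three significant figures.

1480 kN (bearing governs)

Bolt shear: A_b = π·30²/4 = 706.9 mm²; R_n = 372 × 706.9 × 10 × 2 / 1000 = 5259 kN → 5259 / 2 = 2630 kN.
Bearing (1.5 l_c t F_u ≤ 3.0 d t F_u): upper limit = 3.0·30·8·450 / 1000 = 324 kN.
  Edge l_c = 50 − 33/2 = 33.5 → r_n = 180.9 kN; interior l_c = 115 − 33 = 82 → r_n = 324 kN.
  R_n,bearing = 2·180.9 + 8·324 = 2954 kN → 2954 / 2 = 1480 kN.
Bearing governs: 1480 kN.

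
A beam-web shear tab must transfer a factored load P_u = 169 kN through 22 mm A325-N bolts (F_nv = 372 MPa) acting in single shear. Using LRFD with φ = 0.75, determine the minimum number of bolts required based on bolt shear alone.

2 bolts

A_b = π·22²/4 = 380.1 mm².
Per-bolt design strength φR_n = 0.75 × 372 × 380.1 × 1 / 1000 = 106.1 kN.
n ≥ 169 / 106.1 = 1.593 → use 2 bolts.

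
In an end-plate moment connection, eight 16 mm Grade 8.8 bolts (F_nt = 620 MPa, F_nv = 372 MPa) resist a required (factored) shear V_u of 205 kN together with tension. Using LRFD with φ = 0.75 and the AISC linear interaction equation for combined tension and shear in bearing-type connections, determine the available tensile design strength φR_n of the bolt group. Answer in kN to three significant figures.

631 kN

A_b = π·16²/4 = 201.1 mm²; f_rv = 205 × 1000 / (8 × 201.1) = 127.4 MPa.
F'_nt = 1.3 F_nt − (F_nt / φF_nv) f_rv = 1.3·620 − (620/(0.75·372))·127.4 = 522.8 MPa, capped at F_nt → F'_nt = 522.8 MPa.
R_n = F'_nt · A_b · n = 522.8 × 201.1 × 8 / 1000 = 840.9 kN.
Design strength φR_n = 0.75 × 840.9 = 631 kN.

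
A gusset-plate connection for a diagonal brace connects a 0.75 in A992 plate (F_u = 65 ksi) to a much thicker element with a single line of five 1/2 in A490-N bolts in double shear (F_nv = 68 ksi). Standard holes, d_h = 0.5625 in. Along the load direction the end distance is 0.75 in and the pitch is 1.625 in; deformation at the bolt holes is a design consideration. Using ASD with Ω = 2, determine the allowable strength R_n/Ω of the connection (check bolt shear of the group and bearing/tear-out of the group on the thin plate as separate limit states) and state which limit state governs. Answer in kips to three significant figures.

66.8 kips (bolt shear governs)

Bolt shear: A_b = π·0.5²/4 = 0.1963 in²; R_n = 68 × 0.1963 × 5 × 2 = 133.5 kips → 133.5 / 2 = 66.8 kips.
Bearing (1.2 l_c t F_u ≤ 2.4 d t F_u): upper limit = 2.4·0.5·0.75·65 = 58.5 kips.
  Edge l_c = 0.75 − 0.5625/2 = 0.4688 → r_n = 27.42 kips; interior l_c = 1.625 − 0.5625 = 1.062 → r_n = 58.5 kips.
  R_n,bearing = 1·27.42 + 4·58.5 = 261.4 kips → 261.4 / 2 = 131 kips.
Bolt shear governs: 66.8 kips.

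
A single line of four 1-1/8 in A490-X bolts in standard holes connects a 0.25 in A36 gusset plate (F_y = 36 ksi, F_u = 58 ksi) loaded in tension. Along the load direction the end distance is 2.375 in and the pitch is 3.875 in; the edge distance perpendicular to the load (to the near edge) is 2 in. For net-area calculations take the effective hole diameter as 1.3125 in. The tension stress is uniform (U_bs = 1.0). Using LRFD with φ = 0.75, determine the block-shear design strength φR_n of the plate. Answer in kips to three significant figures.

71.3 kips

Shear plane L_v = 2.375 + 3·3.875 = 14 in; A_gv = 14 × 0.25 = 3.5 in².
A_nv = (14 − 3.5·1.3125) × 0.25 = 2.352 in².
A_nt = (2 − 0.5·1.3125) × 0.25 = 0.3359 in².
0.6 F_u A_nv = 81.83 kips; 0.6 F_y A_gv = 75.6 kips → shear yielding governs the shear term.
R_n = 75.6 + 1.0 × 58 × 0.3359 = 95.08 kips.
Design strength φR_n = 0.75 × 95.08 = 71.3 kips.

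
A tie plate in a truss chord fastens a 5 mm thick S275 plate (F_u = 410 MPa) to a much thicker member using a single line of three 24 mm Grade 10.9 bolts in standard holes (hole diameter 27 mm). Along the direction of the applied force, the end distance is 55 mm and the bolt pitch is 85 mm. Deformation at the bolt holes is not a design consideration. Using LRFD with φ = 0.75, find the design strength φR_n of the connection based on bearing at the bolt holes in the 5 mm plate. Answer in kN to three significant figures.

Per bolt r_n = 1.5 l_c t F_u ≤ 3.0 d t F_u; upper limit = 3.0 × 24 × 5 × 410 / 1000 = 147.6 kN.
Edge bolt: l_c = 55 − 27/2 = 41.5 mm → 1.5 × 41.5 × 5 × 410 / 1000 = 127.6 → r_n = 127.6 kN.
Interior bolts: l_c = 85 − 27 = 58 mm → 1.5 × 58 × 5 × 410 / 1000 = 178.3 → r_n = 147.6 kN.
R_n = 1 × 127.6 + 2 × 147.6 = 422.8 kN.
Design strength φR_n = 0.75 × 422.8 = 317 kN.

317 kN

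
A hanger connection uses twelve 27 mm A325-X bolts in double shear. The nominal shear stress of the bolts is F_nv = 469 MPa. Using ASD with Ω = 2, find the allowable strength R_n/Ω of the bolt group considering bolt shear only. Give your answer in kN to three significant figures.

A_b = π × 27² / 4 = 572.6 mm².
R_n = F_nv · A_b · n · n_s = 469 × 572.6 × 12 × 2 / 1000 = 6445 kN.
Allowable strength R_n/Ω = 6445 / 2 = 3220 kN.

3220 kN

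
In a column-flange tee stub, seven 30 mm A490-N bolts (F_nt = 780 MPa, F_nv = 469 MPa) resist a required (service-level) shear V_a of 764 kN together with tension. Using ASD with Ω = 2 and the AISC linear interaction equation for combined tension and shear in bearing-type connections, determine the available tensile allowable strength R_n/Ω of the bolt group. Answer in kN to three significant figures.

A_b = π·30²/4 = 706.9 mm²; f_rv = 764 × 1000 / (7 × 706.9) = 154.4 MPa.
F'_nt = 1.3 F_nt − (Ω F_nt / F_nv) f_rv = 1.3·780 − (2·780/469)·154.4 = 500.4 MPa, capped at F_nt → F'_nt = 500.4 MPa.
R_n = F'_nt · A_b · n = 500.4 × 706.9 × 7 / 1000 = 2476 kN.
Allowable strength R_n/Ω = 2476 / 2 = 1240 kN.

1240 kN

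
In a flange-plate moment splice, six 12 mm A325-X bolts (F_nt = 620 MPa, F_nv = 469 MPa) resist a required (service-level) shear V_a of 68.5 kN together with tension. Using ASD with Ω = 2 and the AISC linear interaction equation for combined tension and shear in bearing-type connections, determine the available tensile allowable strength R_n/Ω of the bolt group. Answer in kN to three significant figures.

A_b = π·12²/4 = 113.1 mm²; f_rv = 68.5 × 1000 / (6 × 113.1) = 100.9 MPa.
F'_nt = 1.3 F_nt − (Ω F_nt / F_nv) f_rv = 1.3·620 − (2·620/469)·100.9 = 539.1 MPa, capped at F_nt → F'_nt = 539.1 MPa.
R_n = F'_nt · A_b · n = 539.1 × 113.1 × 6 / 1000 = 365.8 kN.
Allowable strength R_n/Ω = 365.8 / 2 = 183 kN.

183 kN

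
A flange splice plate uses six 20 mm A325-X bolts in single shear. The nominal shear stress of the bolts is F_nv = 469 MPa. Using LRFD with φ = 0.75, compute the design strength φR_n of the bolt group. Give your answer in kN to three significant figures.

A_b = π × 20² / 4 = 314.2 mm².
R_n = F_nv · A_b · n · n_s = 469 × 314.2 × 6 × 1 / 1000 = 884 kN.
Design strength φR_n = 0.75 × 884 = 663 kN.

663 kN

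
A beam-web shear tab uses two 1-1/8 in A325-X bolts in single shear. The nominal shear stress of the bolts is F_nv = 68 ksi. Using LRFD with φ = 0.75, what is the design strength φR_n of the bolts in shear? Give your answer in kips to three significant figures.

A_b = π × 1.125² / 4 = 0.994 in².
R_n = F_nv · A_b · n · n_s = 68 × 0.994 × 2 × 1 = 135.2 kips.
Design strength φR_n = 0.75 × 135.2 = 101 kips.

101 kips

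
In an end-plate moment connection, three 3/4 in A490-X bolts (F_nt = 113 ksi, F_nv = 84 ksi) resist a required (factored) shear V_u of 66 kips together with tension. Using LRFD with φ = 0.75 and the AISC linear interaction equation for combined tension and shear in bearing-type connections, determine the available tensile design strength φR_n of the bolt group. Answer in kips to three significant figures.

57.2 kips

A_b = π·0.75²/4 = 0.4418 in²; f_rv = 66 / (3 × 0.4418) = 49.8 ksi.
F'_nt = 1.3 F_nt − (F_nt / φF_nv) f_rv = 1.3·113 − (113/(0.75·84))·49.8 = 57.58 ksi, capped at F_nt → F'_nt = 57.58 ksi.
R_n = F'_nt · A_b · n = 57.58 × 0.4418 × 3 = 76.31 kips.
Design strength φR_n = 0.75 × 76.31 = 57.2 kips.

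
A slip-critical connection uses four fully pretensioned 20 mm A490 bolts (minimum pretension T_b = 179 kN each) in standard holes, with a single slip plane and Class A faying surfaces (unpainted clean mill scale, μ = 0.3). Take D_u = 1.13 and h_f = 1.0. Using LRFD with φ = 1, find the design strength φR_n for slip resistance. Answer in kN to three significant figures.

243 kN

R_n = μ · D_u · h_f · T_b · n_s · n_b = 0.3 × 1.13 × 1.0 × 179 × 1 × 4 = 242.7 kN.
Design strength φR_n = 1 × 242.7 = 243 kN.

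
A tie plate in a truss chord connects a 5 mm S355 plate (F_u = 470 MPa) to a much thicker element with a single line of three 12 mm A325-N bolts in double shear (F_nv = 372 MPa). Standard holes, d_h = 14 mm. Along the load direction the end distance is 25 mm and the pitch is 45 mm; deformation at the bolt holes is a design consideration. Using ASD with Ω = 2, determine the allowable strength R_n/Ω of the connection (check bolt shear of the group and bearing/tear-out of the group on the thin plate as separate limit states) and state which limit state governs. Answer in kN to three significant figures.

Bolt shear: A_b = π·12²/4 = 113.1 mm²; R_n = 372 × 113.1 × 3 × 2 / 1000 = 252.4 kN → 252.4 / 2 = 126 kN.
Bearing (1.2 l_c t F_u ≤ 2.4 d t F_u): upper limit = 2.4·12·5·470 / 1000 = 67.68 kN.
  Edge l_c = 25 − 14/2 = 18 → r_n = 50.76 kN; interior l_c = 45 − 14 = 31 → r_n = 67.68 kN.
  R_n,bearing = 1·50.76 + 2·67.68 = 186.1 kN → 186.1 / 2 = 93.1 kN.
Bearing governs: 93.1 kN.

93.1 kN (bearing governs)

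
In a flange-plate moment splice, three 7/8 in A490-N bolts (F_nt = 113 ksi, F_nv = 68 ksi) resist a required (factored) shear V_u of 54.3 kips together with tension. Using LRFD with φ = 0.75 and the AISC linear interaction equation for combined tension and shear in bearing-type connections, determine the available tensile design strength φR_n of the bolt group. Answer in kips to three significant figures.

109 kips

A_b = π·0.875²/4 = 0.6013 in²; f_rv = 54.3 / (3 × 0.6013) = 30.1 ksi.
F'_nt = 1.3 F_nt − (F_nt / φF_nv) f_rv = 1.3·113 − (113/(0.75·68))·30.1 = 80.21 ksi, capped at F_nt → F'_nt = 80.21 ksi.
R_n = F'_nt · A_b · n = 80.21 × 0.6013 × 3 = 144.7 kips.
Design strength φR_n = 0.75 × 144.7 = 109 kips.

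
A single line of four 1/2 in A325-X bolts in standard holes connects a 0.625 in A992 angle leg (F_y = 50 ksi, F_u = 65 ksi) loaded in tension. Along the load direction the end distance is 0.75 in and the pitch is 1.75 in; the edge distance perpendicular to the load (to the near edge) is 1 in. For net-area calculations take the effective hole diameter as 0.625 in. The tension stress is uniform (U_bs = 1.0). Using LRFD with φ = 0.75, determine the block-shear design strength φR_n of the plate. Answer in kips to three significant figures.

90.6 kips

Shear plane L_v = 0.75 + 3·1.75 = 6 in; A_gv = 6 × 0.625 = 3.75 in².
A_nv = (6 − 3.5·0.625) × 0.625 = 2.383 in².
A_nt = (1 − 0.5·0.625) × 0.625 = 0.4297 in².
0.6 F_u A_nv = 92.93 kips; 0.6 F_y A_gv = 112.5 kips → shear rupture governs the shear term.
R_n = 92.93 + 1.0 × 65 × 0.4297 = 120.9 kips.
Design strength φR_n = 0.75 × 120.9 = 90.6 kips.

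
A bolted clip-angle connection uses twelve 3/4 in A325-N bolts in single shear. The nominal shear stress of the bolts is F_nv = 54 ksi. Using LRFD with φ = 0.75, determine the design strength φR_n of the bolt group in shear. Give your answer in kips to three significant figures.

215 kips

A_b = π × 0.75² / 4 = 0.4418 in².
R_n = F_nv · A_b · n · n_s = 54 × 0.4418 × 12 × 1 = 286.3 kips.
Design strength φR_n = 0.75 × 286.3 = 215 kips.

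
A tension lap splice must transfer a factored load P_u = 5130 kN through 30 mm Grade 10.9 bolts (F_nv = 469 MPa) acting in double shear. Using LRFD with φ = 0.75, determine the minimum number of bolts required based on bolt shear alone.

11 bolts

A_b = π·30²/4 = 706.9 mm².
Per-bolt design strength φR_n = 0.75 × 469 × 706.9 × 2 / 1000 = 497.3 kN.
n ≥ 5130 / 497.3 = 10.32 → use 11 bolts.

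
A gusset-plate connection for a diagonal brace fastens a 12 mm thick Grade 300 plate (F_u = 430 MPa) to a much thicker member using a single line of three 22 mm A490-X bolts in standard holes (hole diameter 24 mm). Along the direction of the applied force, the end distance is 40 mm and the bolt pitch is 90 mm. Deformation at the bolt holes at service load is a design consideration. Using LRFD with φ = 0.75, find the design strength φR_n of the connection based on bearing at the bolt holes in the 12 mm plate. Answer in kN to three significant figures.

Per bolt r_n = 1.2 l_c t F_u ≤ 2.4 d t F_u; upper limit = 2.4 × 22 × 12 × 430 / 1000 = 272.4 kN.
Edge bolt: l_c = 40 − 24/2 = 28 mm → 1.2 × 28 × 12 × 430 / 1000 = 173.4 → r_n = 173.4 kN.
Interior bolts: l_c = 90 − 24 = 66 mm → 1.2 × 66 × 12 × 430 / 1000 = 408.7 → r_n = 272.4 kN.
R_n = 1 × 173.4 + 2 × 272.4 = 718.3 kN.
Design strength φR_n = 0.75 × 718.3 = 539 kN.

539 kN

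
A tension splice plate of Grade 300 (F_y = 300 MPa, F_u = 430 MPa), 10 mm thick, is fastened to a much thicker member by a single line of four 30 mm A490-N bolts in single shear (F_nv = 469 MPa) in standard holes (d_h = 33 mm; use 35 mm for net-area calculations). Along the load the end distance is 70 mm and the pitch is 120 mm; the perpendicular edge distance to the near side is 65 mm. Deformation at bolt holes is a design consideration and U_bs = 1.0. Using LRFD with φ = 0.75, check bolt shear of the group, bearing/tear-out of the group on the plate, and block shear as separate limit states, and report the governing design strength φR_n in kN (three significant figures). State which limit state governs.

Bolt shear: A_b = π·30²/4 = 706.9 mm²; R_n = 469 × 706.9 × 4 × 1 / 1000 = 1326 kN → 0.75 × 1326 = 995 kN.
Bearing: edge l_c = 53.5, r_n = 276.1 kN; interior l_c = 87, r_n = 309.6 kN; R_n = 276.1 + 3·309.6 = 1205 kN → 904 kN.
Block shear: A_gv = 4300, A_nv = 3075, A_nt = 475 mm²; R_n = min(0.6F_uA_nv, 0.6F_yA_gv) + U_bs·F_u·A_nt = 978.2 kN → 734 kN.
Block shear governs: 734 kN.

734 kN (block shear governs)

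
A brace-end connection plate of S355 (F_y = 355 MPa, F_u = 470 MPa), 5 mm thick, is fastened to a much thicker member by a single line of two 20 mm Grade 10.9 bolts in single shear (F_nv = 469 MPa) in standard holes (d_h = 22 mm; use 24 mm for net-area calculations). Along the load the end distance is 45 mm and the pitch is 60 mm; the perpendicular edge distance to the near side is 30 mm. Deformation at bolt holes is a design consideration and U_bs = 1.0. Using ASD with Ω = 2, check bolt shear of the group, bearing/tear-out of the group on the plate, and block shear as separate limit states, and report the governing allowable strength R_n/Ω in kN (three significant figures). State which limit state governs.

Bolt shear: A_b = π·20²/4 = 314.2 mm²; R_n = 469 × 314.2 × 2 × 1 / 1000 = 294.7 kN → 294.7 / 2 = 147 kN.
Bearing: edge l_c = 34, r_n = 95.88 kN; interior l_c = 38, r_n = 107.2 kN; R_n = 95.88 + 1·107.2 = 203 kN → 102 kN.
Block shear: A_gv = 525, A_nv = 345, A_nt = 90 mm²; R_n = min(0.6F_uA_nv, 0.6F_yA_gv) + U_bs·F_u·A_nt = 139.6 kN → 69.8 kN.
Block shear governs: 69.8 kN.

69.8 kN (block shear governs)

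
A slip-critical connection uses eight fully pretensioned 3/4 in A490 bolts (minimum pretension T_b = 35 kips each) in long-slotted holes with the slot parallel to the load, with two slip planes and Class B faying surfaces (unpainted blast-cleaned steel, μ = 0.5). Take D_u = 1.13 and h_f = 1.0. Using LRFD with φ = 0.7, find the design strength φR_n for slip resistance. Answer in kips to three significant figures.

221 kips

R_n = μ · D_u · h_f · T_b · n_s · n_b = 0.5 × 1.13 × 1.0 × 35 × 2 × 8 = 316.4 kips.
Design strength φR_n = 0.7 × 316.4 = 221 kips.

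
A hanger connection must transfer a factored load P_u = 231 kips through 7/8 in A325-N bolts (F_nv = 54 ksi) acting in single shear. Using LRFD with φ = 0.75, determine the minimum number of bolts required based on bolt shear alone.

A_b = π·0.875²/4 = 0.6013 in².
Per-bolt design strength φR_n = 0.75 × 54 × 0.6013 × 1 = 24.35 kips.
n ≥ 231 / 24.35 = 9.485 → use 10 bolts.

10 bolts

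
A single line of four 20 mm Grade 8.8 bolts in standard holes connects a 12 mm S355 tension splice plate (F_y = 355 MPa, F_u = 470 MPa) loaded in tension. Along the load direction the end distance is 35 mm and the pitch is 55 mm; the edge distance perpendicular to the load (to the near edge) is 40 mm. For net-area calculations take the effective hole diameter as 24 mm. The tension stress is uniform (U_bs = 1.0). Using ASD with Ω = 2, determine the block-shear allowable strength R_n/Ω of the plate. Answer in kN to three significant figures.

Shear plane L_v = 35 + 3·55 = 200 mm; A_gv = 200 × 12 = 2400 mm².
A_nv = (200 − 3.5·24) × 12 = 1392 mm².
A_nt = (40 − 0.5·24) × 12 = 336 mm².
0.6 F_u A_nv = 392.5 kN; 0.6 F_y A_gv = 511.2 kN → shear rupture governs the shear term.
R_n = 392.5 + 1.0 × 470 × 336 / 1000 = 550.5 kN.
Allowable strength R_n/Ω = 550.5 / 2 = 275 kN.

275 kN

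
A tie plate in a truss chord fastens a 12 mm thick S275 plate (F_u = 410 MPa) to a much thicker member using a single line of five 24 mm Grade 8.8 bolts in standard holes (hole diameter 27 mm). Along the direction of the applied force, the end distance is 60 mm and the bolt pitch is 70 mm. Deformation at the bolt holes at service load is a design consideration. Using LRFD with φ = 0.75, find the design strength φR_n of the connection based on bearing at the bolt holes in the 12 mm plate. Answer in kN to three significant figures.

Per bolt r_n = 1.2 l_c t F_u ≤ 2.4 d t F_u; upper limit = 2.4 × 24 × 12 × 410 / 1000 = 283.4 kN.
Edge bolt: l_c = 60 − 27/2 = 46.5 mm → 1.2 × 46.5 × 12 × 410 / 1000 = 274.5 → r_n = 274.5 kN.
Interior bolts: l_c = 70 − 27 = 43 mm → 1.2 × 43 × 12 × 410 / 1000 = 253.9 → r_n = 253.9 kN.
R_n = 1 × 274.5 + 4 × 253.9 = 1290 kN.
Design strength φR_n = 0.75 × 1290 = 968 kN.

968 kN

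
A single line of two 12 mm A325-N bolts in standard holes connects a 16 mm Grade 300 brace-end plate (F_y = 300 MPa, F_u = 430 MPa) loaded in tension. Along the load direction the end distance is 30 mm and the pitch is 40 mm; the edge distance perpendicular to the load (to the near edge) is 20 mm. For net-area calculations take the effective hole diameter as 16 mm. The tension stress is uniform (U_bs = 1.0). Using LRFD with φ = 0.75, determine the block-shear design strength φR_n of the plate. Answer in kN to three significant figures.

204 kN

Shear plane L_v = 30 + 1·40 = 70 mm; A_gv = 70 × 16 = 1120 mm².
A_nv = (70 − 1.5·16) × 16 = 736 mm².
A_nt = (20 − 0.5·16) × 16 = 192 mm².
0.6 F_u A_nv = 189.9 kN; 0.6 F_y A_gv = 201.6 kN → shear rupture governs the shear term.
R_n = 189.9 + 1.0 × 430 × 192 / 1000 = 272.4 kN.
Design strength φR_n = 0.75 × 272.4 = 204 kN.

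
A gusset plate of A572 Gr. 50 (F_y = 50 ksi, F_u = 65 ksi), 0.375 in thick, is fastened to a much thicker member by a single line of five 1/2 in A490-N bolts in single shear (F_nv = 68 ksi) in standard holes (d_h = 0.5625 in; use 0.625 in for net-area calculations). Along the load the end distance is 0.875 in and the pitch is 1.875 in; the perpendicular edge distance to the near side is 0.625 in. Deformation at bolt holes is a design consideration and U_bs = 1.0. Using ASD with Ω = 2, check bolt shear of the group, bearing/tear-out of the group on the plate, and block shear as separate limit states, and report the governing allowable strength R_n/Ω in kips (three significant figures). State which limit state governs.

Bolt shear: A_b = π·0.5²/4 = 0.1963 in²; R_n = 68 × 0.1963 × 5 × 1 = 66.76 kips → 66.76 / 2 = 33.4 kips.
Bearing: edge l_c = 0.5938, r_n = 17.37 kips; interior l_c = 1.312, r_n = 29.25 kips; R_n = 17.37 + 4·29.25 = 134.4 kips → 67.2 kips.
Block shear: A_gv = 3.141, A_nv = 2.086, A_nt = 0.1172 in²; R_n = min(0.6F_uA_nv, 0.6F_yA_gv) + U_bs·F_u·A_nt = 88.97 kips → 44.5 kips.
Bolt shear governs: 33.4 kips.

33.4 kips (bolt shear governs)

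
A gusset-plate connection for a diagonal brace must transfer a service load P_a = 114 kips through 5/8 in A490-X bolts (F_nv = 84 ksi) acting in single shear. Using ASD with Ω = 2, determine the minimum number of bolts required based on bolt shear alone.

9 bolts

A_b = π·0.625²/4 = 0.3068 in².
Per-bolt allowable strength R_n/Ω = 84 × 0.3068 × 1 / 2 = 12.89 kips.
n ≥ 114 / 12.89 = 8.847 → use 9 bolts.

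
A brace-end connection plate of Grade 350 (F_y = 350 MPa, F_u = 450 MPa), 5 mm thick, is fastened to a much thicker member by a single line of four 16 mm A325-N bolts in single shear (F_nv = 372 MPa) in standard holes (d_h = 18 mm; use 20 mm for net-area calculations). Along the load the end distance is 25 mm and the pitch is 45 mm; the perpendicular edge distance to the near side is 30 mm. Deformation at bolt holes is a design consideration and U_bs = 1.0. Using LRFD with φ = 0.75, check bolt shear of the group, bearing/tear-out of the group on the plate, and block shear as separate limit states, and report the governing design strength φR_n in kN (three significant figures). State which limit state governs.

125 kN (block shear governs)

Bolt shear: A_b = π·16²/4 = 201.1 mm²; R_n = 372 × 201.1 × 4 × 1 / 1000 = 299.2 kN → 0.75 × 299.2 = 224 kN.
Bearing: edge l_c = 16, r_n = 43.2 kN; interior l_c = 27, r_n = 72.9 kN; R_n = 43.2 + 3·72.9 = 261.9 kN → 196 kN.
Block shear: A_gv = 800, A_nv = 450, A_nt = 100 mm²; R_n = min(0.6F_uA_nv, 0.6F_yA_gv) + U_bs·F_u·A_nt = 166.5 kN → 125 kN.
Block shear governs: 125 kN.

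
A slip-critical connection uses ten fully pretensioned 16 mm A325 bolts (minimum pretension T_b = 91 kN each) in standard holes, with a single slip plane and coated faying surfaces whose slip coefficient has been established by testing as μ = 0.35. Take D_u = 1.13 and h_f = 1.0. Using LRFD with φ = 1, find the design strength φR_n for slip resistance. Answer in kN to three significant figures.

360 kN

R_n = μ · D_u · h_f · T_b · n_s · n_b = 0.35 × 1.13 × 1.0 × 91 × 1 × 10 = 359.9 kN.
Design strength φR_n = 1 × 359.9 = 360 kN.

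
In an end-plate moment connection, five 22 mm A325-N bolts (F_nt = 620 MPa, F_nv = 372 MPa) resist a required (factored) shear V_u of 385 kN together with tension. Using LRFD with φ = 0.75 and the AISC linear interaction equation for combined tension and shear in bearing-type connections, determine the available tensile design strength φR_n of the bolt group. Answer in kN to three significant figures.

507 kN

A_b = π·22²/4 = 380.1 mm²; f_rv = 385 × 1000 / (5 × 380.1) = 202.6 MPa.
F'_nt = 1.3 F_nt − (F_nt / φF_nv) f_rv = 1.3·620 − (620/(0.75·372))·202.6 = 355.9 MPa, capped at F_nt → F'_nt = 355.9 MPa.
R_n = F'_nt · A_b · n = 355.9 × 380.1 × 5 / 1000 = 676.4 kN.
Design strength φR_n = 0.75 × 676.4 = 507 kN.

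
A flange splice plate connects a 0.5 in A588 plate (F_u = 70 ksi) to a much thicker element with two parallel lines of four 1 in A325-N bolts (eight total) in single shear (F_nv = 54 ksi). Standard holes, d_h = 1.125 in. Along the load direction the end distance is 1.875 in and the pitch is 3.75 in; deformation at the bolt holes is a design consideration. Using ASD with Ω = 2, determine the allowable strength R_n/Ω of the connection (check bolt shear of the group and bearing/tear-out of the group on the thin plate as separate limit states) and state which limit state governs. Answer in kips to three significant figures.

170 kips (bolt shear governs)

Bolt shear: A_b = π·1²/4 = 0.7854 in²; R_n = 54 × 0.7854 × 8 × 1 = 339.3 kips → 339.3 / 2 = 170 kips.
Bearing (1.2 l_c t F_u ≤ 2.4 d t F_u): upper limit = 2.4·1·0.5·70 = 84 kips.
  Edge l_c = 1.875 − 1.125/2 = 1.312 → r_n = 55.12 kips; interior l_c = 3.75 − 1.125 = 2.625 → r_n = 84 kips.
  R_n,bearing = 2·55.12 + 6·84 = 614.2 kips → 614.2 / 2 = 307 kips.
Bolt shear governs: 170 kips.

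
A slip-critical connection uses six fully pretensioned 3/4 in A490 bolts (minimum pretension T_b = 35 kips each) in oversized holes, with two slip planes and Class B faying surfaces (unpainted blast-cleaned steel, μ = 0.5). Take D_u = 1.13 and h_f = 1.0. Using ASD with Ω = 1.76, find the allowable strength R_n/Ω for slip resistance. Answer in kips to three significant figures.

135 kips

R_n = μ · D_u · h_f · T_b · n_s · n_b = 0.5 × 1.13 × 1.0 × 35 × 2 × 6 = 237.3 kips.
Allowable strength R_n/Ω = 237.3 / 1.76 = 135 kips.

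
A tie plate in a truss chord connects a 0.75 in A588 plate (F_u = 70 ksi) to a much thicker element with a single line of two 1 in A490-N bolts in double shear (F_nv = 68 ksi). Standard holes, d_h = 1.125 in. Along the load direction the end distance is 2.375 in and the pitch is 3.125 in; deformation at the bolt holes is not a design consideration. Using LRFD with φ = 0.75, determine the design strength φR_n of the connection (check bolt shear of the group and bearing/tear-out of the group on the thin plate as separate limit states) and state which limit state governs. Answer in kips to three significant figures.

Bolt shear: A_b = π·1²/4 = 0.7854 in²; R_n = 68 × 0.7854 × 2 × 2 = 213.6 kips → 0.75 × 213.6 = 160 kips.
Bearing (1.5 l_c t F_u ≤ 3.0 d t F_u): upper limit = 3.0·1·0.75·70 = 157.5 kips.
  Edge l_c = 2.375 − 1.125/2 = 1.812 → r_n = 142.7 kips; interior l_c = 3.125 − 1.125 = 2 → r_n = 157.5 kips.
  R_n,bearing = 1·142.7 + 1·157.5 = 300.2 kips → 0.75 × 300.2 = 225 kips.
Bolt shear governs: 160 kips.

160 kips (bolt shear governs)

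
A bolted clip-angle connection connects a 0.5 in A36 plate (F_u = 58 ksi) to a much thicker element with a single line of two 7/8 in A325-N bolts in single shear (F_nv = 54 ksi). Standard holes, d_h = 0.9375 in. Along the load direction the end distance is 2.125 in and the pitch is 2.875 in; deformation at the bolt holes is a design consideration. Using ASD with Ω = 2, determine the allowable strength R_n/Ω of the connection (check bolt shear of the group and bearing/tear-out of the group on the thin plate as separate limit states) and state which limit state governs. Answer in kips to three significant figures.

32.5 kips (bolt shear governs)

Bolt shear: A_b = π·0.875²/4 = 0.6013 in²; R_n = 54 × 0.6013 × 2 × 1 = 64.94 kips → 64.94 / 2 = 32.5 kips.
Bearing (1.2 l_c t F_u ≤ 2.4 d t F_u): upper limit = 2.4·0.875·0.5·58 = 60.9 kips.
  Edge l_c = 2.125 − 0.9375/2 = 1.656 → r_n = 57.64 kips; interior l_c = 2.875 − 0.9375 = 1.938 → r_n = 60.9 kips.
  R_n,bearing = 1·57.64 + 1·60.9 = 118.5 kips → 118.5 / 2 = 59.3 kips.
Bolt shear governs: 32.5 kips.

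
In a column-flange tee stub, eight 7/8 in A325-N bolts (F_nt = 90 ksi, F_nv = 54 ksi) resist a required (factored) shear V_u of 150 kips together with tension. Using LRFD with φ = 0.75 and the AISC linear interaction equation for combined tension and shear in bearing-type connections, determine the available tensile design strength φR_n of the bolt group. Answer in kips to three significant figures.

172 kips

A_b = π·0.875²/4 = 0.6013 in²; f_rv = 150 / (8 × 0.6013) = 31.18 ksi.
F'_nt = 1.3 F_nt − (F_nt / φF_nv) f_rv = 1.3·90 − (90/(0.75·54))·31.18 = 47.71 ksi, capped at F_nt → F'_nt = 47.71 ksi.
R_n = F'_nt · A_b · n = 47.71 × 0.6013 × 8 = 229.5 kips.
Design strength φR_n = 0.75 × 229.5 = 172 kips.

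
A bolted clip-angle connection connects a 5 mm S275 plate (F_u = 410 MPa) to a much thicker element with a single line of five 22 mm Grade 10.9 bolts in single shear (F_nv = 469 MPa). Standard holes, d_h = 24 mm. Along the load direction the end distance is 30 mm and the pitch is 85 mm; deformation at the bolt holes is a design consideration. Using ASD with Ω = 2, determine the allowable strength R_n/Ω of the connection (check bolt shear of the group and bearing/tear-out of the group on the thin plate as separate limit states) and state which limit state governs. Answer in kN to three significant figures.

239 kN (bearing governs)

Bolt shear: A_b = π·22²/4 = 380.1 mm²; R_n = 469 × 380.1 × 5 × 1 / 1000 = 891.4 kN → 891.4 / 2 = 446 kN.
Bearing (1.2 l_c t F_u ≤ 2.4 d t F_u): upper limit = 2.4·22·5·410 / 1000 = 108.2 kN.
  Edge l_c = 30 − 24/2 = 18 → r_n = 44.28 kN; interior l_c = 85 − 24 = 61 → r_n = 108.2 kN.
  R_n,bearing = 1·44.28 + 4·108.2 = 477.2 kN → 477.2 / 2 = 239 kN.
Bearing governs: 239 kN.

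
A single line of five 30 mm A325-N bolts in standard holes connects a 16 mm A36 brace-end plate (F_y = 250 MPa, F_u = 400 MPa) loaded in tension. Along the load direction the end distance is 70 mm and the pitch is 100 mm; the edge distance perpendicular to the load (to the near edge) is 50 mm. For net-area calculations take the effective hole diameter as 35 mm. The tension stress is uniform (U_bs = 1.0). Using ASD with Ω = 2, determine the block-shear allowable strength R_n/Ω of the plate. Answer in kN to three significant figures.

Shear plane L_v = 70 + 4·100 = 470 mm; A_gv = 470 × 16 = 7520 mm².
A_nv = (470 − 4.5·35) × 16 = 5000 mm².
A_nt = (50 − 0.5·35) × 16 = 520 mm².
0.6 F_u A_nv = 1200 kN; 0.6 F_y A_gv = 1128 kN → shear yielding governs the shear term.
R_n = 1128 + 1.0 × 400 × 520 / 1000 = 1336 kN.
Allowable strength R_n/Ω = 1336 / 2 = 668 kN.

668 kN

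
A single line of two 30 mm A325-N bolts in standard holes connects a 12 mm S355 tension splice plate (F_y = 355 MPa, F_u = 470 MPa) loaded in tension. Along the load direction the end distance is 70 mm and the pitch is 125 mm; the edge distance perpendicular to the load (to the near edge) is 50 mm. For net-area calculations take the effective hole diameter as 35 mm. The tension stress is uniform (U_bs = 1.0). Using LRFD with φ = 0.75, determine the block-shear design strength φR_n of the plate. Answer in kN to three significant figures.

Shear plane L_v = 70 + 1·125 = 195 mm; A_gv = 195 × 12 = 2340 mm².
A_nv = (195 − 1.5·35) × 12 = 1710 mm².
A_nt = (50 − 0.5·35) × 12 = 390 mm².
0.6 F_u A_nv = 482.2 kN; 0.6 F_y A_gv = 498.4 kN → shear rupture governs the shear term.
R_n = 482.2 + 1.0 × 470 × 390 / 1000 = 665.5 kN.
Design strength φR_n = 0.75 × 665.5 = 499 kN.

499 kN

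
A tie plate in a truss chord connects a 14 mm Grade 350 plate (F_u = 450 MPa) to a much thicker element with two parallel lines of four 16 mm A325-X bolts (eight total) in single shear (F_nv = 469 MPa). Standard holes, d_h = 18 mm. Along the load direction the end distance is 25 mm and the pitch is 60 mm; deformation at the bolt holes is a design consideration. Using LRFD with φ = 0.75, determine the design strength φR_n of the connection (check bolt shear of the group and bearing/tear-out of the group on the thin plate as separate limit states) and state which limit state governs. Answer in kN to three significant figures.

566 kN (bolt shear governs)

Bolt shear: A_b = π·16²/4 = 201.1 mm²; R_n = 469 × 201.1 × 8 × 1 / 1000 = 754.4 kN → 0.75 × 754.4 = 566 kN.
Bearing (1.2 l_c t F_u ≤ 2.4 d t F_u): upper limit = 2.4·16·14·450 / 1000 = 241.9 kN.
  Edge l_c = 25 − 18/2 = 16 → r_n = 121 kN; interior l_c = 60 − 18 = 42 → r_n = 241.9 kN.
  R_n,bearing = 2·121 + 6·241.9 = 1693 kN → 0.75 × 1693 = 1270 kN.
Bolt shear governs: 566 kN.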